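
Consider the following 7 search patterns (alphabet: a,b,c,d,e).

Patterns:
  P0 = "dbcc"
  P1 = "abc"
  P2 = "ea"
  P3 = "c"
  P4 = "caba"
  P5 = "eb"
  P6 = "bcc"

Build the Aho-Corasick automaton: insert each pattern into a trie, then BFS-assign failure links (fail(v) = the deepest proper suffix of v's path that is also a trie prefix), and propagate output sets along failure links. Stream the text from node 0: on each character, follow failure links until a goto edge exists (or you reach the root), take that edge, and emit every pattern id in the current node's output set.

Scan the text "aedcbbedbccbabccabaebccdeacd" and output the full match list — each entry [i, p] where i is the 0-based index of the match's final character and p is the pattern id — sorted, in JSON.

Build automaton:
Trie nodes:
  0='ε' goto a→5 b→15 c→10 d→1 e→8
  1='d' goto b→2
  2='db' goto c→3
  3='dbc' goto c→4
  4='dbcc' goto ·  ←P0
  5='a' goto b→6
  6='ab' goto c→7
  7='abc' goto ·  ←P1
  8='e' goto a→9 b→14
  9='ea' goto ·  ←P2
  10='c' goto a→11  ←P3
  11='ca' goto b→12
  12='cab' goto a→13
  13='caba' goto ·  ←P4
  14='eb' goto ·  ←P5
  15='b' goto c→16
  16='bc' goto c→17
  17='bcc' goto ·  ←P6

Failure links (BFS by depth):
  n1('d'): parent n0 fail=0; on 'd' 0 → fail=0;  out ∅∪∅=∅
  n5('a'): parent n0 fail=0; on 'a' 0 → fail=0;  out ∅∪∅=∅
  n8('e'): parent n0 fail=0; on 'e' 0 → fail=0;  out ∅∪∅=∅
  n10('c'): parent n0 fail=0; on 'c' 0 → fail=0;  out {3}∪∅={3}
  n15('b'): parent n0 fail=0; on 'b' 0 → fail=0;  out ∅∪∅=∅
  n2('db'): parent n1 fail=0; on 'b' 0 → fail=15;  out ∅∪∅=∅
  n6('ab'): parent n5 fail=0; on 'b' 0 → fail=15;  out ∅∪∅=∅
  n9('ea'): parent n8 fail=0; on 'a' 0 → fail=5;  out {2}∪∅={2}
  n11('ca'): parent n10 fail=0; on 'a' 0 → fail=5;  out ∅∪∅=∅
  n14('eb'): parent n8 fail=0; on 'b' 0 → fail=15;  out {5}∪∅={5}
  n16('bc'): parent n15 fail=0; on 'c' 0 → fail=10;  out ∅∪{3}={3}
  n3('dbc'): parent n2 fail=15; on 'c' 15 → fail=16;  out ∅∪{3}={3}
  n7('abc'): parent n6 fail=15; on 'c' 15 → fail=16;  out {1}∪{3}={1,3}
  n12('cab'): parent n11 fail=5; on 'b' 5 → fail=6;  out ∅∪∅=∅
  n17('bcc'): parent n16 fail=10; on 'c' 10→0 → fail=10;  out {6}∪{3}={3,6}
  n4('dbcc'): parent n3 fail=16; on 'c' 16 → fail=17;  out {0}∪{3,6}={0,3,6}
  n13('caba'): parent n12 fail=6; on 'a' 6→15→0 → fail=5;  out {4}∪∅={4}

Run:
i=0 'a': node 0→5
i=1 'e': node 5→8 ·f
i=2 'd': node 8→1 ·f
i=3 'c': node 1→10 ·f  emit P3@[3:3]
i=4 'b': node 10→15 ·f
i=5 'b': node 15→15 ·f
i=6 'e': node 15→8 ·f
i=7 'd': node 8→1 ·f
i=8 'b': node 1→2
i=9 'c': node 2→3  emit P3@[9:9]
i=10 'c': node 3→4  emit P0@[7:10],P3@[10:10],P6@[8:10]
i=11 'b': node 4→15 ·f
i=12 'a': node 15→5 ·f
i=13 'b': node 5→6
i=14 'c': node 6→7  emit P1@[12:14],P3@[14:14]
i=15 'c': node 7→17 ·f  emit P3@[15:15],P6@[13:15]
i=16 'a': node 17→11 ·f
i=17 'b': node 11→12
i=18 'a': node 12→13  emit P4@[15:18]
i=19 'e': node 13→8 ·f
i=20 'b': node 8→14  emit P5@[19:20]
i=21 'c': node 14→16 ·f  emit P3@[21:21]
i=22 'c': node 16→17  emit P3@[22:22],P6@[20:22]
i=23 'd': node 17→1 ·f
i=24 'e': node 1→8 ·f
i=25 'a': node 8→9  emit P2@[24:25]
i=26 'c': node 9→10 ·f  emit P3@[26:26]
i=27 'd': node 10→1 ·f

Matches: [[3,3],[9,3],[10,0],[10,3],[10,6],[14,1],[14,3],[15,3],[15,6],[18,4],[20,5],[21,3],[22,3],[22,6],[25,2],[26,3]]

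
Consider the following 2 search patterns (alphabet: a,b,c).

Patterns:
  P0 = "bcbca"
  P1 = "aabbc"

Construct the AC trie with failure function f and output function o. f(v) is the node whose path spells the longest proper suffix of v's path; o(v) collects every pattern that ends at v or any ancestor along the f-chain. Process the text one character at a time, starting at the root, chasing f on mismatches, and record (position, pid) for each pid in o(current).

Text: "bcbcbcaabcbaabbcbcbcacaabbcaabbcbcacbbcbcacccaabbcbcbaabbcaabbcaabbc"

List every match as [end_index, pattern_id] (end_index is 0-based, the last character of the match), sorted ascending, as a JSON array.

Build automaton:
Trie nodes:
  0='ε' goto a→6 b→1
  1='b' goto c→2
  2='bc' goto b→3
  3='bcb' goto c→4
  4='bcbc' goto a→5
  5='bcbca' goto ·  [P0 ends]
  6='a' goto a→7
  7='aa' goto b→8
  8='aab' goto b→9
  9='aabb' goto c→10
  10='aabbc' goto ·  [P1 ends]

BFS fail/out derivation:
  fail(1) 'b': from fail(0)=0 chase 'b': 0 ⇒ 0;  out=∅∪out(0)=∅
  fail(6) 'a': from fail(0)=0 chase 'a': 0 ⇒ 0;  out=∅∪out(0)=∅
  fail(2) 'bc': from fail(1)=0 chase 'c': 0 ⇒ 0;  out=∅∪out(0)=∅
  fail(7) 'aa': from fail(6)=0 chase 'a': 0 ⇒ 6;  out=∅∪out(6)=∅
  fail(3) 'bcb': from fail(2)=0 chase 'b': 0 ⇒ 1;  out=∅∪out(1)=∅
  fail(8) 'aab': from fail(7)=6 chase 'b': 6→0 ⇒ 1;  out=∅∪out(1)=∅
  fail(4) 'bcbc': from fail(3)=1 chase 'c': 1 ⇒ 2;  out=∅∪out(2)=∅
  fail(9) 'aabb': from fail(8)=1 chase 'b': 1→0 ⇒ 1;  out=∅∪out(1)=∅
  fail(5) 'bcbca': from fail(4)=2 chase 'a': 2→0 ⇒ 6;  out={0}∪out(6)={0}
  fail(10) 'aabbc': from fail(9)=1 chase 'c': 1 ⇒ 2;  out={1}∪out(2)={1}

Run:
[0] read 'b'  n0⇒n1
[1] read 'c'  n1⇒n2
[2] read 'b'  n2⇒n3
[3] read 'c'  n3⇒n4
[4] read 'b'  n4⇒n3 (fail-walked)
[5] read 'c'  n3⇒n4
[6] read 'a'  n4⇒n5  ** P0@[2:6]
[7] read 'a'  n5⇒n7 (fail-walked)
[8] read 'b'  n7⇒n8
[9] read 'c'  n8⇒n2 (fail-walked)
[10] read 'b'  n2⇒n3
[11] read 'a'  n3⇒n6 (fail-walked)
[12] read 'a'  n6⇒n7
[13] read 'b'  n7⇒n8
[14] read 'b'  n8⇒n9
[15] read 'c'  n9⇒n10  ** P1@[11:15]
[16] read 'b'  n10⇒n3 (fail-walked)
[17] read 'c'  n3⇒n4
[18] read 'b'  n4⇒n3 (fail-walked)
[19] read 'c'  n3⇒n4
[20] read 'a'  n4⇒n5  ** P0@[16:20]
[21] read 'c'  n5⇒n0 (fail-walked)
[22] read 'a'  n0⇒n6
[23] read 'a'  n6⇒n7
[24] read 'b'  n7⇒n8
[25] read 'b'  n8⇒n9
[26] read 'c'  n9⇒n10  ** P1@[22:26]
[27] read 'a'  n10⇒n6 (fail-walked)
[28] read 'a'  n6⇒n7
[29] read 'b'  n7⇒n8
[30] read 'b'  n8⇒n9
[31] read 'c'  n9⇒n10  ** P1@[27:31]
[32] read 'b'  n10⇒n3 (fail-walked)
[33] read 'c'  n3⇒n4
[34] read 'a'  n4⇒n5  ** P0@[30:34]
[35] read 'c'  n5⇒n0 (fail-walked)
[36] read 'b'  n0⇒n1
[37] read 'b'  n1⇒n1 (fail-walked)
[38] read 'c'  n1⇒n2
[39] read 'b'  n2⇒n3
[40] read 'c'  n3⇒n4
[41] read 'a'  n4⇒n5  ** P0@[37:41]
[42] read 'c'  n5⇒n0 (fail-walked)
[43] read 'c'  n0⇒n0
[44] read 'c'  n0⇒n0
[45] read 'a'  n0⇒n6
[46] read 'a'  n6⇒n7
[47] read 'b'  n7⇒n8
[48] read 'b'  n8⇒n9
[49] read 'c'  n9⇒n10  ** P1@[45:49]
[50] read 'b'  n10⇒n3 (fail-walked)
[51] read 'c'  n3⇒n4
[52] read 'b'  n4⇒n3 (fail-walked)
[53] read 'a'  n3⇒n6 (fail-walked)
[54] read 'a'  n6⇒n7
[55] read 'b'  n7⇒n8
[56] read 'b'  n8⇒n9
[57] read 'c'  n9⇒n10  ** P1@[53:57]
[58] read 'a'  n10⇒n6 (fail-walked)
[59] read 'a'  n6⇒n7
[60] read 'b'  n7⇒n8
[61] read 'b'  n8⇒n9
[62] read 'c'  n9⇒n10  ** P1@[58:62]
[63] read 'a'  n10⇒n6 (fail-walked)
[64] read 'a'  n6⇒n7
[65] read 'b'  n7⇒n8
[66] read 'b'  n8⇒n9
[67] read 'c'  n9⇒n10  ** P1@[63:67]

All matches (sorted): [[6,0],[15,1],[20,0],[26,1],[31,1],[34,0],[41,0],[49,1],[57,1],[62,1],[67,1]]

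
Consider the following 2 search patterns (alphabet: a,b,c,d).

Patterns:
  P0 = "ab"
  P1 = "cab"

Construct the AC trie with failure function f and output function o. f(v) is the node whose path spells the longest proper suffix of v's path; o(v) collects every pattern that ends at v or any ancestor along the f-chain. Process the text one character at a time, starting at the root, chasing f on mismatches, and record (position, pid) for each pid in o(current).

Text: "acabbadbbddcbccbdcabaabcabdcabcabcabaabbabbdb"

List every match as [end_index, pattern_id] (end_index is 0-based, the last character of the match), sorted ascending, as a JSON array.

Build automaton:
Trie (insert patterns):
  n0 'ε': a→1 c→3
  n1 'a': b→2
  n2 'ab': ·  ←P0
  n3 'c': a→4
  n4 'ca': b→5
  n5 'cab': ·  ←P1

BFS fail/out derivation:
  n1('a'): parent n0 fail=0; on 'a' 0 → fail=0;  out ∅∪∅=∅
  n3('c'): parent n0 fail=0; on 'c' 0 → fail=0;  out ∅∪∅=∅
  n2('ab'): parent n1 fail=0; on 'b' 0 → fail=0;  out {0}∪∅={0}
  n4('ca'): parent n3 fail=0; on 'a' 0 → fail=1;  out ∅∪∅=∅
  n5('cab'): parent n4 fail=1; on 'b' 1 → fail=2;  out {1}∪{0}={0,1}

Run:
[0] read 'a'  n0⇒n1
[1] read 'c'  n1⇒n3 (via fail)
[2] read 'a'  n3⇒n4
[3] read 'b'  n4⇒n5  → match P0@[2:3],P1@[1:3]
[4] read 'b'  n5⇒n0 (via fail)
[5] read 'a'  n0⇒n1
[6] read 'd'  n1⇒n0 (via fail)
[7] read 'b'  n0⇒n0
[8] read 'b'  n0⇒n0
[9] read 'd'  n0⇒n0
[10] read 'd'  n0⇒n0
[11] read 'c'  n0⇒n3
[12] read 'b'  n3⇒n0 (via fail)
[13] read 'c'  n0⇒n3
[14] read 'c'  n3⇒n3 (via fail)
[15] read 'b'  n3⇒n0 (via fail)
[16] read 'd'  n0⇒n0
[17] read 'c'  n0⇒n3
[18] read 'a'  n3⇒n4
[19] read 'b'  n4⇒n5  → match P0@[18:19],P1@[17:19]
[20] read 'a'  n5⇒n1 (via fail)
[21] read 'a'  n1⇒n1 (via fail)
[22] read 'b'  n1⇒n2  → match P0@[21:22]
[23] read 'c'  n2⇒n3 (via fail)
[24] read 'a'  n3⇒n4
[25] read 'b'  n4⇒n5  → match P0@[24:25],P1@[23:25]
[26] read 'd'  n5⇒n0 (via fail)
[27] read 'c'  n0⇒n3
[28] read 'a'  n3⇒n4
[29] read 'b'  n4⇒n5  → match P0@[28:29],P1@[27:29]
[30] read 'c'  n5⇒n3 (via fail)
[31] read 'a'  n3⇒n4
[32] read 'b'  n4⇒n5  → match P0@[31:32],P1@[30:32]
[33] read 'c'  n5⇒n3 (via fail)
[34] read 'a'  n3⇒n4
[35] read 'b'  n4⇒n5  → match P0@[34:35],P1@[33:35]
[36] read 'a'  n5⇒n1 (via fail)
[37] read 'a'  n1⇒n1 (via fail)
[38] read 'b'  n1⇒n2  → match P0@[37:38]
[39] read 'b'  n2⇒n0 (via fail)
[40] read 'a'  n0⇒n1
[41] read 'b'  n1⇒n2  → match P0@[40:41]
[42] read 'b'  n2⇒n0 (via fail)
[43] read 'd'  n0⇒n0
[44] read 'b'  n0⇒n0

Matches: [[3,0],[3,1],[19,0],[19,1],[22,0],[25,0],[25,1],[29,0],[29,1],[32,0],[32,1],[35,0],[35,1],[38,0],[41,0]]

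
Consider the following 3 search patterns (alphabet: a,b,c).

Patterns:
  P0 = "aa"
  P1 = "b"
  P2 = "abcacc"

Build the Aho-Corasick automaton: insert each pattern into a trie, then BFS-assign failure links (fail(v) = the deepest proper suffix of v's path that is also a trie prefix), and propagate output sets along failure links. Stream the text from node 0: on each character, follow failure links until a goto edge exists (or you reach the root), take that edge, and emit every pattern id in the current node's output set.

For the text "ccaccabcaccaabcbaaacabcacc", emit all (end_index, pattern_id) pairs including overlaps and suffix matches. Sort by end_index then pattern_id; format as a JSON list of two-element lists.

Build automaton:
Trie (insert patterns):
  0='ε' goto a→1 b→3
  1='a' goto a→2 b→4
  2='aa' goto ·  [P0 ends]
  3='b' goto ·  [P1 ends]
  4='ab' goto c→5
  5='abc' goto a→6
  6='abca' goto c→7
  7='abcac' goto c→8
  8='abcacc' goto ·  [P2 ends]

BFS fail/out derivation:
  n1('a'): parent n0 fail=0; on 'a' 0 → fail=0;  out ∅∪∅=∅
  n3('b'): parent n0 fail=0; on 'b' 0 → fail=0;  out {1}∪∅={1}
  n2('aa'): parent n1 fail=0; on 'a' 0 → fail=1;  out {0}∪∅={0}
  n4('ab'): parent n1 fail=0; on 'b' 0 → fail=3;  out ∅∪{1}={1}
  n5('abc'): parent n4 fail=3; on 'c' 3→0 → fail=0;  out ∅∪∅=∅
  n6('abca'): parent n5 fail=0; on 'a' 0 → fail=1;  out ∅∪∅=∅
  n7('abcac'): parent n6 fail=1; on 'c' 1→0 → fail=0;  out ∅∪∅=∅
  n8('abcacc'): parent n7 fail=0; on 'c' 0 → fail=0;  out {2}∪∅={2}

Text stream:
i=0 'c': node 0→0
i=1 'c': node 0→0
i=2 'a': node 0→1
i=3 'c': node 1→0 (fail-walked)
i=4 'c': node 0→0
i=5 'a': node 0→1
i=6 'b': node 1→4  ** P1@[6:6]
i=7 'c': node 4→5
i=8 'a': node 5→6
i=9 'c': node 6→7
i=10 'c': node 7→8  ** P2@[5:10]
i=11 'a': node 8→1 (fail-walked)
i=12 'a': node 1→2  ** P0@[11:12]
i=13 'b': node 2→4 (fail-walked)  ** P1@[13:13]
i=14 'c': node 4→5
i=15 'b': node 5→3 (fail-walked)  ** P1@[15:15]
i=16 'a': node 3→1 (fail-walked)
i=17 'a': node 1→2  ** P0@[16:17]
i=18 'a': node 2→2 (fail-walked)  ** P0@[17:18]
i=19 'c': node 2→0 (fail-walked)
i=20 'a': node 0→1
i=21 'b': node 1→4  ** P1@[21:21]
i=22 'c': node 4→5
i=23 'a': node 5→6
i=24 'c': node 6→7
i=25 'c': node 7→8  ** P2@[20:25]

Result: [[6,1],[10,2],[12,0],[13,1],[15,1],[17,0],[18,0],[21,1],[25,2]]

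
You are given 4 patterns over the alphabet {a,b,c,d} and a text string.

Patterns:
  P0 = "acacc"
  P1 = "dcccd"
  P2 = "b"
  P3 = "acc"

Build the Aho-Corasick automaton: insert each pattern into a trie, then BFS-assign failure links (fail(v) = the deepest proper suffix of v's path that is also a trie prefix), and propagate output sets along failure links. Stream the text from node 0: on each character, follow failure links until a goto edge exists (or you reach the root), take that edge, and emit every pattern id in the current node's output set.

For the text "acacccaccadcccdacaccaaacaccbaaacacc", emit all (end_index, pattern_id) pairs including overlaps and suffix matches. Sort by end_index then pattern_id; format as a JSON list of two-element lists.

Build automaton:
Trie nodes:
  0='ε' goto a→1 b→11 d→6
  1='a' goto c→2
  2='ac' goto a→3 c→12
  3='aca' goto c→4
  4='acac' goto c→5
  5='acacc' goto ·  [P0 ends]
  6='d' goto c→7
  7='dc' goto c→8
  8='dcc' goto c→9
  9='dccc' goto d→10
  10='dcccd' goto ·  [P1 ends]
  11='b' goto ·  [P2 ends]
  12='acc' goto ·  [P3 ends]

Failure links (BFS by depth):
  n1('a'): parent n0 fail=0; on 'a' 0 → fail=0;  out ∅∪∅=∅
  n6('d'): parent n0 fail=0; on 'd' 0 → fail=0;  out ∅∪∅=∅
  n11('b'): parent n0 fail=0; on 'b' 0 → fail=0;  out {2}∪∅={2}
  n2('ac'): parent n1 fail=0; on 'c' 0 → fail=0;  out ∅∪∅=∅
  n7('dc'): parent n6 fail=0; on 'c' 0 → fail=0;  out ∅∪∅=∅
  n3('aca'): parent n2 fail=0; on 'a' 0 → fail=1;  out ∅∪∅=∅
  n8('dcc'): parent n7 fail=0; on 'c' 0 → fail=0;  out ∅∪∅=∅
  n12('acc'): parent n2 fail=0; on 'c' 0 → fail=0;  out {3}∪∅={3}
  n4('acac'): parent n3 fail=1; on 'c' 1 → fail=2;  out ∅∪∅=∅
  n9('dccc'): parent n8 fail=0; on 'c' 0 → fail=0;  out ∅∪∅=∅
  n5('acacc'): parent n4 fail=2; on 'c' 2 → fail=12;  out {0}∪{3}={0,3}
  n10('dcccd'): parent n9 fail=0; on 'd' 0 → fail=6;  out {1}∪∅={1}

Scan:
[0] read 'a'  n0⇒n1
[1] read 'c'  n1⇒n2
[2] read 'a'  n2⇒n3
[3] read 'c'  n3⇒n4
[4] read 'c'  n4⇒n5  emit P0@[0:4],P3@[2:4]
[5] read 'c'  n5⇒n0 ·f
[6] read 'a'  n0⇒n1
[7] read 'c'  n1⇒n2
[8] read 'c'  n2⇒n12  emit P3@[6:8]
[9] read 'a'  n12⇒n1 ·f
[10] read 'd'  n1⇒n6 ·f
[11] read 'c'  n6⇒n7
[12] read 'c'  n7⇒n8
[13] read 'c'  n8⇒n9
[14] read 'd'  n9⇒n10  emit P1@[10:14]
[15] read 'a'  n10⇒n1 ·f
[16] read 'c'  n1⇒n2
[17] read 'a'  n2⇒n3
[18] read 'c'  n3⇒n4
[19] read 'c'  n4⇒n5  emit P0@[15:19],P3@[17:19]
[20] read 'a'  n5⇒n1 ·f
[21] read 'a'  n1⇒n1 ·f
[22] read 'a'  n1⇒n1 ·f
[23] read 'c'  n1⇒n2
[24] read 'a'  n2⇒n3
[25] read 'c'  n3⇒n4
[26] read 'c'  n4⇒n5  emit P0@[22:26],P3@[24:26]
[27] read 'b'  n5⇒n11 ·f  emit P2@[27:27]
[28] read 'a'  n11⇒n1 ·f
[29] read 'a'  n1⇒n1 ·f
[30] read 'a'  n1⇒n1 ·f
[31] read 'c'  n1⇒n2
[32] read 'a'  n2⇒n3
[33] read 'c'  n3⇒n4
[34] read 'c'  n4⇒n5  emit P0@[30:34],P3@[32:34]

All matches (sorted): [[4,0],[4,3],[8,3],[14,1],[19,0],[19,3],[26,0],[26,3],[27,2],[34,0],[34,3]]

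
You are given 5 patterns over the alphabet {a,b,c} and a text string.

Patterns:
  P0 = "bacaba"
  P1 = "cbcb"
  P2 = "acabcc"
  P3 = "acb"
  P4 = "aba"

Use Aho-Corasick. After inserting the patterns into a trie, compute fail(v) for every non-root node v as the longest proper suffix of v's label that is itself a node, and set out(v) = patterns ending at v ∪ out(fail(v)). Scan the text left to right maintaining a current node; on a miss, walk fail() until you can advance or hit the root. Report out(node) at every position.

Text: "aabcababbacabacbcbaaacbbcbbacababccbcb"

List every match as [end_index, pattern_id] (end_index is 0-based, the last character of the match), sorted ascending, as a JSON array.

Build:
Trie (insert patterns):
  n0 'ε': a→11 b→1 c→7
  n1 'b': a→2
  n2 'ba': c→3
  n3 'bac': a→4
  n4 'baca': b→5
  n5 'bacab': a→6
  n6 'bacaba': ·  ←P0
  n7 'c': b→8
  n8 'cb': c→9
  n9 'cbc': b→10
  n10 'cbcb': ·  ←P1
  n11 'a': b→18 c→12
  n12 'ac': a→13 b→17
  n13 'aca': b→14
  n14 'acab': c→15
  n15 'acabc': c→16
  n16 'acabcc': ·  ←P2
  n17 'acb': ·  ←P3
  n18 'ab': a→19
  n19 'aba': ·  ←P4

Failure links (BFS by depth):
  n1('b'): parent n0 fail=0; on 'b' 0 → fail=0;  out ∅∪∅=∅
  n7('c'): parent n0 fail=0; on 'c' 0 → fail=0;  out ∅∪∅=∅
  n11('a'): parent n0 fail=0; on 'a' 0 → fail=0;  out ∅∪∅=∅
  n2('ba'): parent n1 fail=0; on 'a' 0 → fail=11;  out ∅∪∅=∅
  n8('cb'): parent n7 fail=0; on 'b' 0 → fail=1;  out ∅∪∅=∅
  n12('ac'): parent n11 fail=0; on 'c' 0 → fail=7;  out ∅∪∅=∅
  n18('ab'): parent n11 fail=0; on 'b' 0 → fail=1;  out ∅∪∅=∅
  n3('bac'): parent n2 fail=11; on 'c' 11 → fail=12;  out ∅∪∅=∅
  n9('cbc'): parent n8 fail=1; on 'c' 1→0 → fail=7;  out ∅∪∅=∅
  n13('aca'): parent n12 fail=7; on 'a' 7→0 → fail=11;  out ∅∪∅=∅
  n17('acb'): parent n12 fail=7; on 'b' 7 → fail=8;  out {3}∪∅={3}
  n19('aba'): parent n18 fail=1; on 'a' 1 → fail=2;  out {4}∪∅={4}
  n4('baca'): parent n3 fail=12; on 'a' 12 → fail=13;  out ∅∪∅=∅
  n10('cbcb'): parent n9 fail=7; on 'b' 7 → fail=8;  out {1}∪∅={1}
  n14('acab'): parent n13 fail=11; on 'b' 11 → fail=18;  out ∅∪∅=∅
  n5('bacab'): parent n4 fail=13; on 'b' 13 → fail=14;  out ∅∪∅=∅
  n15('acabc'): parent n14 fail=18; on 'c' 18→1→0 → fail=7;  out ∅∪∅=∅
  n6('bacaba'): parent n5 fail=14; on 'a' 14→18 → fail=19;  out {0}∪{4}={0,4}
  n16('acabcc'): parent n15 fail=7; on 'c' 7→0 → fail=7;  out {2}∪∅={2}

Text stream:
i=0 'a': node 0→11
i=1 'a': node 11→11 (via fail)
i=2 'b': node 11→18
i=3 'c': node 18→7 (via fail)
i=4 'a': node 7→11 (via fail)
i=5 'b': node 11→18
i=6 'a': node 18→19  ** P4@[4:6]
i=7 'b': node 19→18 (via fail)
i=8 'b': node 18→1 (via fail)
i=9 'a': node 1→2
i=10 'c': node 2→3
i=11 'a': node 3→4
i=12 'b': node 4→5
i=13 'a': node 5→6  ** P0@[8:13],P4@[11:13]
i=14 'c': node 6→3 (via fail)
i=15 'b': node 3→17 (via fail)  ** P3@[13:15]
i=16 'c': node 17→9 (via fail)
i=17 'b': node 9→10  ** P1@[14:17]
i=18 'a': node 10→2 (via fail)
i=19 'a': node 2→11 (via fail)
i=20 'a': node 11→11 (via fail)
i=21 'c': node 11→12
i=22 'b': node 12→17  ** P3@[20:22]
i=23 'b': node 17→1 (via fail)
i=24 'c': node 1→7 (via fail)
i=25 'b': node 7→8
i=26 'b': node 8→1 (via fail)
i=27 'a': node 1→2
i=28 'c': node 2→3
i=29 'a': node 3→4
i=30 'b': node 4→5
i=31 'a': node 5→6  ** P0@[26:31],P4@[29:31]
i=32 'b': node 6→18 (via fail)
i=33 'c': node 18→7 (via fail)
i=34 'c': node 7→7 (via fail)
i=35 'b': node 7→8
i=36 'c': node 8→9
i=37 'b': node 9→10  ** P1@[34:37]

Matches: [[6,4],[13,0],[13,4],[15,3],[17,1],[22,3],[31,0],[31,4],[37,1]]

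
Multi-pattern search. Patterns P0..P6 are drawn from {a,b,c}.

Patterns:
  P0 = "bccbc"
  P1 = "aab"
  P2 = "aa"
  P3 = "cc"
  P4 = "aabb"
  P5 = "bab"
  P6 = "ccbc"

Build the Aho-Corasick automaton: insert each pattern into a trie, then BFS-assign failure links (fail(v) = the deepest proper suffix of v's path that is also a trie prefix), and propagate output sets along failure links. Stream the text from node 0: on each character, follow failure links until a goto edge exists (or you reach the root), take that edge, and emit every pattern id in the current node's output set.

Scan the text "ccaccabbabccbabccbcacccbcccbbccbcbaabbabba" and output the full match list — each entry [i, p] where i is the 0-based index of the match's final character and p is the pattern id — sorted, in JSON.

Build:
Trie (insert patterns):
  n0 'ε': a→6 b→1 c→9
  n1 'b': a→12 c→2
  n2 'bc': c→3
  n3 'bcc': b→4
  n4 'bccb': c→5
  n5 'bccbc': ·  [P0 ends]
  n6 'a': a→7
  n7 'aa': b→8  [P2 ends]
  n8 'aab': b→11  [P1 ends]
  n9 'c': c→10
  n10 'cc': b→14  [P3 ends]
  n11 'aabb': ·  [P4 ends]
  n12 'ba': b→13
  n13 'bab': ·  [P5 ends]
  n14 'ccb': c→15
  n15 'ccbc': ·  [P6 ends]

Failure links (BFS by depth):
  fail(1) 'b': from fail(0)=0 chase 'b': 0 ⇒ 0;  out=∅∪out(0)=∅
  fail(6) 'a': from fail(0)=0 chase 'a': 0 ⇒ 0;  out=∅∪out(0)=∅
  fail(9) 'c': from fail(0)=0 chase 'c': 0 ⇒ 0;  out=∅∪out(0)=∅
  fail(2) 'bc': from fail(1)=0 chase 'c': 0 ⇒ 9;  out=∅∪out(9)=∅
  fail(7) 'aa': from fail(6)=0 chase 'a': 0 ⇒ 6;  out={2}∪out(6)={2}
  fail(10) 'cc': from fail(9)=0 chase 'c': 0 ⇒ 9;  out={3}∪out(9)={3}
  fail(12) 'ba': from fail(1)=0 chase 'a': 0 ⇒ 6;  out=∅∪out(6)=∅
  fail(3) 'bcc': from fail(2)=9 chase 'c': 9 ⇒ 10;  out=∅∪out(10)={3}
  fail(8) 'aab': from fail(7)=6 chase 'b': 6→0 ⇒ 1;  out={1}∪out(1)={1}
  fail(13) 'bab': from fail(12)=6 chase 'b': 6→0 ⇒ 1;  out={5}∪out(1)={5}
  fail(14) 'ccb': from fail(10)=9 chase 'b': 9→0 ⇒ 1;  out=∅∪out(1)=∅
  fail(4) 'bccb': from fail(3)=10 chase 'b': 10 ⇒ 14;  out=∅∪out(14)=∅
  fail(11) 'aabb': from fail(8)=1 chase 'b': 1→0 ⇒ 1;  out={4}∪out(1)={4}
  fail(15) 'ccbc': from fail(14)=1 chase 'c': 1 ⇒ 2;  out={6}∪out(2)={6}
  fail(5) 'bccbc': from fail(4)=14 chase 'c': 14 ⇒ 15;  out={0}∪out(15)={0,6}

Text stream:
[0] read 'c'  n0⇒n9
[1] read 'c'  n9⇒n10  emit P3@[0:1]
[2] read 'a'  n10⇒n6 (fail-walked)
[3] read 'c'  n6⇒n9 (fail-walked)
[4] read 'c'  n9⇒n10  emit P3@[3:4]
[5] read 'a'  n10⇒n6 (fail-walked)
[6] read 'b'  n6⇒n1 (fail-walked)
[7] read 'b'  n1⇒n1 (fail-walked)
[8] read 'a'  n1⇒n12
[9] read 'b'  n12⇒n13  emit P5@[7:9]
[10] read 'c'  n13⇒n2 (fail-walked)
[11] read 'c'  n2⇒n3  emit P3@[10:11]
[12] read 'b'  n3⇒n4
[13] read 'a'  n4⇒n12 (fail-walked)
[14] read 'b'  n12⇒n13  emit P5@[12:14]
[15] read 'c'  n13⇒n2 (fail-walked)
[16] read 'c'  n2⇒n3  emit P3@[15:16]
[17] read 'b'  n3⇒n4
[18] read 'c'  n4⇒n5  emit P0@[14:18],P6@[15:18]
[19] read 'a'  n5⇒n6 (fail-walked)
[20] read 'c'  n6⇒n9 (fail-walked)
[21] read 'c'  n9⇒n10  emit P3@[20:21]
[22] read 'c'  n10⇒n10 (fail-walked)  emit P3@[21:22]
[23] read 'b'  n10⇒n14
[24] read 'c'  n14⇒n15  emit P6@[21:24]
[25] read 'c'  n15⇒n3 (fail-walked)  emit P3@[24:25]
[26] read 'c'  n3⇒n10 (fail-walked)  emit P3@[25:26]
[27] read 'b'  n10⇒n14
[28] read 'b'  n14⇒n1 (fail-walked)
[29] read 'c'  n1⇒n2
[30] read 'c'  n2⇒n3  emit P3@[29:30]
[31] read 'b'  n3⇒n4
[32] read 'c'  n4⇒n5  emit P0@[28:32],P6@[29:32]
[33] read 'b'  n5⇒n1 (fail-walked)
[34] read 'a'  n1⇒n12
[35] read 'a'  n12⇒n7 (fail-walked)  emit P2@[34:35]
[36] read 'b'  n7⇒n8  emit P1@[34:36]
[37] read 'b'  n8⇒n11  emit P4@[34:37]
[38] read 'a'  n11⇒n12 (fail-walked)
[39] read 'b'  n12⇒n13  emit P5@[37:39]
[40] read 'b'  n13⇒n1 (fail-walked)
[41] read 'a'  n1⇒n12

Matches: [[1,3],[4,3],[9,5],[11,3],[14,5],[16,3],[18,0],[18,6],[21,3],[22,3],[24,6],[25,3],[26,3],[30,3],[32,0],[32,6],[35,2],[36,1],[37,4],[39,5]]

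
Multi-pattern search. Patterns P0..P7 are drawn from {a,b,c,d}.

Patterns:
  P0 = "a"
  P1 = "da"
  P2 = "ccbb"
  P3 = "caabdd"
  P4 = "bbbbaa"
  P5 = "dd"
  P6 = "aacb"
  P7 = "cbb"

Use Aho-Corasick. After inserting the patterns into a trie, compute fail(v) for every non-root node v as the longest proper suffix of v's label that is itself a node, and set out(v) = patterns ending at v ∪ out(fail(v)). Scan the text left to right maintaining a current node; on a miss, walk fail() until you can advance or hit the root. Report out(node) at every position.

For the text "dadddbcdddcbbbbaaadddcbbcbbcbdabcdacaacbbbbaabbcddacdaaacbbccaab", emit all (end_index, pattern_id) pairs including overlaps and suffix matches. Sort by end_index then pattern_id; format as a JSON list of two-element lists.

Construct AC machine:
Trie nodes:
  n0 'ε': a→1 b→13 c→4 d→2
  n1 'a': a→20  [P0 ends]
  n2 'd': a→3 d→19
  n3 'da': ·  [P1 ends]
  n4 'c': a→8 b→23 c→5
  n5 'cc': b→6
  n6 'ccb': b→7
  n7 'ccbb': ·  [P2 ends]
  n8 'ca': a→9
  n9 'caa': b→10
  n10 'caab': d→11
  n11 'caabd': d→12
  n12 'caabdd': ·  [P3 ends]
  n13 'b': b→14
  n14 'bb': b→15
  n15 'bbb': b→16
  n16 'bbbb': a→17
  n17 'bbbba': a→18
  n18 'bbbbaa': ·  [P4 ends]
  n19 'dd': ·  [P5 ends]
  n20 'aa': c→21
  n21 'aac': b→22
  n22 'aacb': ·  [P6 ends]
  n23 'cb': b→24
  n24 'cbb': ·  [P7 ends]

BFS fail/out derivation:
  n1('a'): parent n0 fail=0; on 'a' 0 → fail=0;  out {0}∪∅={0}
  n2('d'): parent n0 fail=0; on 'd' 0 → fail=0;  out ∅∪∅=∅
  n4('c'): parent n0 fail=0; on 'c' 0 → fail=0;  out ∅∪∅=∅
  n13('b'): parent n0 fail=0; on 'b' 0 → fail=0;  out ∅∪∅=∅
  n3('da'): parent n2 fail=0; on 'a' 0 → fail=1;  out {1}∪{0}={0,1}
  n5('cc'): parent n4 fail=0; on 'c' 0 → fail=4;  out ∅∪∅=∅
  n8('ca'): parent n4 fail=0; on 'a' 0 → fail=1;  out ∅∪{0}={0}
  n14('bb'): parent n13 fail=0; on 'b' 0 → fail=13;  out ∅∪∅=∅
  n19('dd'): parent n2 fail=0; on 'd' 0 → fail=2;  out {5}∪∅={5}
  n20('aa'): parent n1 fail=0; on 'a' 0 → fail=1;  out ∅∪{0}={0}
  n23('cb'): parent n4 fail=0; on 'b' 0 → fail=13;  out ∅∪∅=∅
  n6('ccb'): parent n5 fail=4; on 'b' 4 → fail=23;  out ∅∪∅=∅
  n9('caa'): parent n8 fail=1; on 'a' 1 → fail=20;  out ∅∪{0}={0}
  n15('bbb'): parent n14 fail=13; on 'b' 13 → fail=14;  out ∅∪∅=∅
  n21('aac'): parent n20 fail=1; on 'c' 1→0 → fail=4;  out ∅∪∅=∅
  n24('cbb'): parent n23 fail=13; on 'b' 13 → fail=14;  out {7}∪∅={7}
  n7('ccbb'): parent n6 fail=23; on 'b' 23 → fail=24;  out {2}∪{7}={2,7}
  n10('caab'): parent n9 fail=20; on 'b' 20→1→0 → fail=13;  out ∅∪∅=∅
  n16('bbbb'): parent n15 fail=14; on 'b' 14 → fail=15;  out ∅∪∅=∅
  n22('aacb'): parent n21 fail=4; on 'b' 4 → fail=23;  out {6}∪∅={6}
  n11('caabd'): parent n10 fail=13; on 'd' 13→0 → fail=2;  out ∅∪∅=∅
  n17('bbbba'): parent n16 fail=15; on 'a' 15→14→13→0 → fail=1;  out ∅∪{0}={0}
  n12('caabdd'): parent n11 fail=2; on 'd' 2 → fail=19;  out {3}∪{5}={3,5}
  n18('bbbbaa'): parent n17 fail=1; on 'a' 1 → fail=20;  out {4}∪{0}={0,4}

Scan:
[0] read 'd'  n0⇒n2
[1] read 'a'  n2⇒n3  emit P0@[1:1],P1@[0:1]
[2] read 'd'  n3⇒n2 (via fail)
[3] read 'd'  n2⇒n19  emit P5@[2:3]
[4] read 'd'  n19⇒n19 (via fail)  emit P5@[3:4]
[5] read 'b'  n19⇒n13 (via fail)
[6] read 'c'  n13⇒n4 (via fail)
[7] read 'd'  n4⇒n2 (via fail)
[8] read 'd'  n2⇒n19  emit P5@[7:8]
[9] read 'd'  n19⇒n19 (via fail)  emit P5@[8:9]
[10] read 'c'  n19⇒n4 (via fail)
[11] read 'b'  n4⇒n23
[12] read 'b'  n23⇒n24  emit P7@[10:12]
[13] read 'b'  n24⇒n15 (via fail)
[14] read 'b'  n15⇒n16
[15] read 'a'  n16⇒n17  emit P0@[15:15]
[16] read 'a'  n17⇒n18  emit P0@[16:16],P4@[11:16]
[17] read 'a'  n18⇒n20 (via fail)  emit P0@[17:17]
[18] read 'd'  n20⇒n2 (via fail)
[19] read 'd'  n2⇒n19  emit P5@[18:19]
[20] read 'd'  n19⇒n19 (via fail)  emit P5@[19:20]
[21] read 'c'  n19⇒n4 (via fail)
[22] read 'b'  n4⇒n23
[23] read 'b'  n23⇒n24  emit P7@[21:23]
[24] read 'c'  n24⇒n4 (via fail)
[25] read 'b'  n4⇒n23
[26] read 'b'  n23⇒n24  emit P7@[24:26]
[27] read 'c'  n24⇒n4 (via fail)
[28] read 'b'  n4⇒n23
[29] read 'd'  n23⇒n2 (via fail)
[30] read 'a'  n2⇒n3  emit P0@[30:30],P1@[29:30]
[31] read 'b'  n3⇒n13 (via fail)
[32] read 'c'  n13⇒n4 (via fail)
[33] read 'd'  n4⇒n2 (via fail)
[34] read 'a'  n2⇒n3  emit P0@[34:34],P1@[33:34]
[35] read 'c'  n3⇒n4 (via fail)
[36] read 'a'  n4⇒n8  emit P0@[36:36]
[37] read 'a'  n8⇒n9  emit P0@[37:37]
[38] read 'c'  n9⇒n21 (via fail)
[39] read 'b'  n21⇒n22  emit P6@[36:39]
[40] read 'b'  n22⇒n24 (via fail)  emit P7@[38:40]
[41] read 'b'  n24⇒n15 (via fail)
[42] read 'b'  n15⇒n16
[43] read 'a'  n16⇒n17  emit P0@[43:43]
[44] read 'a'  n17⇒n18  emit P0@[44:44],P4@[39:44]
[45] read 'b'  n18⇒n13 (via fail)
[46] read 'b'  n13⇒n14
[47] read 'c'  n14⇒n4 (via fail)
[48] read 'd'  n4⇒n2 (via fail)
[49] read 'd'  n2⇒n19  emit P5@[48:49]
[50] read 'a'  n19⇒n3 (via fail)  emit P0@[50:50],P1@[49:50]
[51] read 'c'  n3⇒n4 (via fail)
[52] read 'd'  n4⇒n2 (via fail)
[53] read 'a'  n2⇒n3  emit P0@[53:53],P1@[52:53]
[54] read 'a'  n3⇒n20 (via fail)  emit P0@[54:54]
[55] read 'a'  n20⇒n20 (via fail)  emit P0@[55:55]
[56] read 'c'  n20⇒n21
[57] read 'b'  n21⇒n22  emit P6@[54:57]
[58] read 'b'  n22⇒n24 (via fail)  emit P7@[56:58]
[59] read 'c'  n24⇒n4 (via fail)
[60] read 'c'  n4⇒n5
[61] read 'a'  n5⇒n8 (via fail)  emit P0@[61:61]
[62] read 'a'  n8⇒n9  emit P0@[62:62]
[63] read 'b'  n9⇒n10

Matches: [[1,0],[1,1],[3,5],[4,5],[8,5],[9,5],[12,7],[15,0],[16,0],[16,4],[17,0],[19,5],[20,5],[23,7],[26,7],[30,0],[30,1],[34,0],[34,1],[36,0],[37,0],[39,6],[40,7],[43,0],[44,0],[44,4],[49,5],[50,0],[50,1],[53,0],[53,1],[54,0],[55,0],[57,6],[58,7],[61,0],[62,0]]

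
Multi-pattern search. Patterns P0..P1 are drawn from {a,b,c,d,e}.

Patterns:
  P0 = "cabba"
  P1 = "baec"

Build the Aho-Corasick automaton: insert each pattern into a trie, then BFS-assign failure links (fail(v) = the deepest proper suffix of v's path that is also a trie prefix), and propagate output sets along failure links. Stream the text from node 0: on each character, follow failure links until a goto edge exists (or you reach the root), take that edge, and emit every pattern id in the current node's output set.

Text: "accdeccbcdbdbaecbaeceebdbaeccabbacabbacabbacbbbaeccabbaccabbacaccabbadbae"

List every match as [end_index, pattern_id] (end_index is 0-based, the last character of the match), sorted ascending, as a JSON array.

Construct AC machine:
Trie (insert patterns):
  0='ε' goto b→6 c→1
  1='c' goto a→2
  2='ca' goto b→3
  3='cab' goto b→4
  4='cabb' goto a→5
  5='cabba' goto ·  [P0 ends]
  6='b' goto a→7
  7='ba' goto e→8
  8='bae' goto c→9
  9='baec' goto ·  [P1 ends]

Failure links (BFS by depth):
  n1('c'): parent n0 fail=0; on 'c' 0 → fail=0;  out ∅∪∅=∅
  n6('b'): parent n0 fail=0; on 'b' 0 → fail=0;  out ∅∪∅=∅
  n2('ca'): parent n1 fail=0; on 'a' 0 → fail=0;  out ∅∪∅=∅
  n7('ba'): parent n6 fail=0; on 'a' 0 → fail=0;  out ∅∪∅=∅
  n3('cab'): parent n2 fail=0; on 'b' 0 → fail=6;  out ∅∪∅=∅
  n8('bae'): parent n7 fail=0; on 'e' 0 → fail=0;  out ∅∪∅=∅
  n4('cabb'): parent n3 fail=6; on 'b' 6→0 → fail=6;  out ∅∪∅=∅
  n9('baec'): parent n8 fail=0; on 'c' 0 → fail=1;  out {1}∪∅={1}
  n5('cabba'): parent n4 fail=6; on 'a' 6 → fail=7;  out {0}∪∅={0}

Scan:
pos 0 'a': at 0
pos 1 'c': at 1
pos 2 'c': at 1 ·f
pos 3 'd': at 0 ·f
pos 4 'e': at 0
pos 5 'c': at 1
pos 6 'c': at 1 ·f
pos 7 'b': at 6 ·f
pos 8 'c': at 1 ·f
pos 9 'd': at 0 ·f
pos 10 'b': at 6
pos 11 'd': at 0 ·f
pos 12 'b': at 6
pos 13 'a': at 7
pos 14 'e': at 8
pos 15 'c': at 9  emit P1@[12:15]
pos 16 'b': at 6 ·f
pos 17 'a': at 7
pos 18 'e': at 8
pos 19 'c': at 9  emit P1@[16:19]
pos 20 'e': at 0 ·f
pos 21 'e': at 0
pos 22 'b': at 6
pos 23 'd': at 0 ·f
pos 24 'b': at 6
pos 25 'a': at 7
pos 26 'e': at 8
pos 27 'c': at 9  emit P1@[24:27]
pos 28 'c': at 1 ·f
pos 29 'a': at 2
pos 30 'b': at 3
pos 31 'b': at 4
pos 32 'a': at 5  emit P0@[28:32]
pos 33 'c': at 1 ·f
pos 34 'a': at 2
pos 35 'b': at 3
pos 36 'b': at 4
pos 37 'a': at 5  emit P0@[33:37]
pos 38 'c': at 1 ·f
pos 39 'a': at 2
pos 40 'b': at 3
pos 41 'b': at 4
pos 42 'a': at 5  emit P0@[38:42]
pos 43 'c': at 1 ·f
pos 44 'b': at 6 ·f
pos 45 'b': at 6 ·f
pos 46 'b': at 6 ·f
pos 47 'a': at 7
pos 48 'e': at 8
pos 49 'c': at 9  emit P1@[46:49]
pos 50 'c': at 1 ·f
pos 51 'a': at 2
pos 52 'b': at 3
pos 53 'b': at 4
pos 54 'a': at 5  emit P0@[50:54]
pos 55 'c': at 1 ·f
pos 56 'c': at 1 ·f
pos 57 'a': at 2
pos 58 'b': at 3
pos 59 'b': at 4
pos 60 'a': at 5  emit P0@[56:60]
pos 61 'c': at 1 ·f
pos 62 'a': at 2
pos 63 'c': at 1 ·f
pos 64 'c': at 1 ·f
pos 65 'a': at 2
pos 66 'b': at 3
pos 67 'b': at 4
pos 68 'a': at 5  emit P0@[64:68]
pos 69 'd': at 0 ·f
pos 70 'b': at 6
pos 71 'a': at 7
pos 72 'e': at 8

Matches: [[15,1],[19,1],[27,1],[32,0],[37,0],[42,0],[49,1],[54,0],[60,0],[68,0]]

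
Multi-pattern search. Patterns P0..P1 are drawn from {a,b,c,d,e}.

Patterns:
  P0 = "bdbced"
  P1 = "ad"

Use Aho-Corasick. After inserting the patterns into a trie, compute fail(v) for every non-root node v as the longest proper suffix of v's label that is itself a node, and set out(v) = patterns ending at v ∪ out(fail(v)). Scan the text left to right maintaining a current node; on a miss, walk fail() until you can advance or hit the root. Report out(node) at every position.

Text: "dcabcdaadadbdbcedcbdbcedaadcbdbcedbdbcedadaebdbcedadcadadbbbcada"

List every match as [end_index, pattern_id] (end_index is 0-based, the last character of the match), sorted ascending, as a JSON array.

Build:
Trie nodes:
  n0 'ε': a→7 b→1
  n1 'b': d→2
  n2 'bd': b→3
  n3 'bdb': c→4
  n4 'bdbc': e→5
  n5 'bdbce': d→6
  n6 'bdbced': ·  [P0 ends]
  n7 'a': d→8
  n8 'ad': ·  [P1 ends]

Failure links (BFS by depth):
  fail(1) 'b': from fail(0)=0 chase 'b': 0 ⇒ 0;  out=∅∪out(0)=∅
  fail(7) 'a': from fail(0)=0 chase 'a': 0 ⇒ 0;  out=∅∪out(0)=∅
  fail(2) 'bd': from fail(1)=0 chase 'd': 0 ⇒ 0;  out=∅∪out(0)=∅
  fail(8) 'ad': from fail(7)=0 chase 'd': 0 ⇒ 0;  out={1}∪out(0)={1}
  fail(3) 'bdb': from fail(2)=0 chase 'b': 0 ⇒ 1;  out=∅∪out(1)=∅
  fail(4) 'bdbc': from fail(3)=1 chase 'c': 1→0 ⇒ 0;  out=∅∪out(0)=∅
  fail(5) 'bdbce': from fail(4)=0 chase 'e': 0 ⇒ 0;  out=∅∪out(0)=∅
  fail(6) 'bdbced': from fail(5)=0 chase 'd': 0 ⇒ 0;  out={0}∪out(0)={0}

Run:
[0] read 'd'  n0⇒n0
[1] read 'c'  n0⇒n0
[2] read 'a'  n0⇒n7
[3] read 'b'  n7⇒n1 (fail-walked)
[4] read 'c'  n1⇒n0 (fail-walked)
[5] read 'd'  n0⇒n0
[6] read 'a'  n0⇒n7
[7] read 'a'  n7⇒n7 (fail-walked)
[8] read 'd'  n7⇒n8  → match P1@[7:8]
[9] read 'a'  n8⇒n7 (fail-walked)
[10] read 'd'  n7⇒n8  → match P1@[9:10]
[11] read 'b'  n8⇒n1 (fail-walked)
[12] read 'd'  n1⇒n2
[13] read 'b'  n2⇒n3
[14] read 'c'  n3⇒n4
[15] read 'e'  n4⇒n5
[16] read 'd'  n5⇒n6  → match P0@[11:16]
[17] read 'c'  n6⇒n0 (fail-walked)
[18] read 'b'  n0⇒n1
[19] read 'd'  n1⇒n2
[20] read 'b'  n2⇒n3
[21] read 'c'  n3⇒n4
[22] read 'e'  n4⇒n5
[23] read 'd'  n5⇒n6  → match P0@[18:23]
[24] read 'a'  n6⇒n7 (fail-walked)
[25] read 'a'  n7⇒n7 (fail-walked)
[26] read 'd'  n7⇒n8  → match P1@[25:26]
[27] read 'c'  n8⇒n0 (fail-walked)
[28] read 'b'  n0⇒n1
[29] read 'd'  n1⇒n2
[30] read 'b'  n2⇒n3
[31] read 'c'  n3⇒n4
[32] read 'e'  n4⇒n5
[33] read 'd'  n5⇒n6  → match P0@[28:33]
[34] read 'b'  n6⇒n1 (fail-walked)
[35] read 'd'  n1⇒n2
[36] read 'b'  n2⇒n3
[37] read 'c'  n3⇒n4
[38] read 'e'  n4⇒n5
[39] read 'd'  n5⇒n6  → match P0@[34:39]
[40] read 'a'  n6⇒n7 (fail-walked)
[41] read 'd'  n7⇒n8  → match P1@[40:41]
[42] read 'a'  n8⇒n7 (fail-walked)
[43] read 'e'  n7⇒n0 (fail-walked)
[44] read 'b'  n0⇒n1
[45] read 'd'  n1⇒n2
[46] read 'b'  n2⇒n3
[47] read 'c'  n3⇒n4
[48] read 'e'  n4⇒n5
[49] read 'd'  n5⇒n6  → match P0@[44:49]
[50] read 'a'  n6⇒n7 (fail-walked)
[51] read 'd'  n7⇒n8  → match P1@[50:51]
[52] read 'c'  n8⇒n0 (fail-walked)
[53] read 'a'  n0⇒n7
[54] read 'd'  n7⇒n8  → match P1@[53:54]
[55] read 'a'  n8⇒n7 (fail-walked)
[56] read 'd'  n7⇒n8  → match P1@[55:56]
[57] read 'b'  n8⇒n1 (fail-walked)
[58] read 'b'  n1⇒n1 (fail-walked)
[59] read 'b'  n1⇒n1 (fail-walked)
[60] read 'c'  n1⇒n0 (fail-walked)
[61] read 'a'  n0⇒n7
[62] read 'd'  n7⇒n8  → match P1@[61:62]
[63] read 'a'  n8⇒n7 (fail-walked)

Matches: [[8,1],[10,1],[16,0],[23,0],[26,1],[33,0],[39,0],[41,1],[49,0],[51,1],[54,1],[56,1],[62,1]]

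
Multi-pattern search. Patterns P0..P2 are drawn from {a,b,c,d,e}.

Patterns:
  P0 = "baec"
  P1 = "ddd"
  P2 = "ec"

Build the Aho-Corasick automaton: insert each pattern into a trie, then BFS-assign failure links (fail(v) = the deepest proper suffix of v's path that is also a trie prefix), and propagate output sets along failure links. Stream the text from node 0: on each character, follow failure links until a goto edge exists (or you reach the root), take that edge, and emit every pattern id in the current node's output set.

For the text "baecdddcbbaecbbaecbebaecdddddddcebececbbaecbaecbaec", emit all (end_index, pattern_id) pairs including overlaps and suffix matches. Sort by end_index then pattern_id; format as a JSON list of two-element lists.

Construct AC machine:
Trie nodes:
  n0 'ε': b→1 d→5 e→8
  n1 'b': a→2
  n2 'ba': e→3
  n3 'bae': c→4
  n4 'baec': ·  ←P0
  n5 'd': d→6
  n6 'dd': d→7
  n7 'ddd': ·  ←P1
  n8 'e': c→9
  n9 'ec': ·  ←P2

Failure links (BFS by depth):
  fail(1) 'b': from fail(0)=0 chase 'b': 0 ⇒ 0;  out=∅∪out(0)=∅
  fail(5) 'd': from fail(0)=0 chase 'd': 0 ⇒ 0;  out=∅∪out(0)=∅
  fail(8) 'e': from fail(0)=0 chase 'e': 0 ⇒ 0;  out=∅∪out(0)=∅
  fail(2) 'ba': from fail(1)=0 chase 'a': 0 ⇒ 0;  out=∅∪out(0)=∅
  fail(6) 'dd': from fail(5)=0 chase 'd': 0 ⇒ 5;  out=∅∪out(5)=∅
  fail(9) 'ec': from fail(8)=0 chase 'c': 0 ⇒ 0;  out={2}∪out(0)={2}
  fail(3) 'bae': from fail(2)=0 chase 'e': 0 ⇒ 8;  out=∅∪out(8)=∅
  fail(7) 'ddd': from fail(6)=5 chase 'd': 5 ⇒ 6;  out={1}∪out(6)={1}
  fail(4) 'baec': from fail(3)=8 chase 'c': 8 ⇒ 9;  out={0}∪out(9)={0,2}

Run:
pos 0 'b': at 1
pos 1 'a': at 2
pos 2 'e': at 3
pos 3 'c': at 4  → match P0@[0:3],P2@[2:3]
pos 4 'd': at 5 ·f
pos 5 'd': at 6
pos 6 'd': at 7  → match P1@[4:6]
pos 7 'c': at 0 ·f
pos 8 'b': at 1
pos 9 'b': at 1 ·f
pos 10 'a': at 2
pos 11 'e': at 3
pos 12 'c': at 4  → match P0@[9:12],P2@[11:12]
pos 13 'b': at 1 ·f
pos 14 'b': at 1 ·f
pos 15 'a': at 2
pos 16 'e': at 3
pos 17 'c': at 4  → match P0@[14:17],P2@[16:17]
pos 18 'b': at 1 ·f
pos 19 'e': at 8 ·f
pos 20 'b': at 1 ·f
pos 21 'a': at 2
pos 22 'e': at 3
pos 23 'c': at 4  → match P0@[20:23],P2@[22:23]
pos 24 'd': at 5 ·f
pos 25 'd': at 6
pos 26 'd': at 7  → match P1@[24:26]
pos 27 'd': at 7 ·f  → match P1@[25:27]
pos 28 'd': at 7 ·f  → match P1@[26:28]
pos 29 'd': at 7 ·f  → match P1@[27:29]
pos 30 'd': at 7 ·f  → match P1@[28:30]
pos 31 'c': at 0 ·f
pos 32 'e': at 8
pos 33 'b': at 1 ·f
pos 34 'e': at 8 ·f
pos 35 'c': at 9  → match P2@[34:35]
pos 36 'e': at 8 ·f
pos 37 'c': at 9  → match P2@[36:37]
pos 38 'b': at 1 ·f
pos 39 'b': at 1 ·f
pos 40 'a': at 2
pos 41 'e': at 3
pos 42 'c': at 4  → match P0@[39:42],P2@[41:42]
pos 43 'b': at 1 ·f
pos 44 'a': at 2
pos 45 'e': at 3
pos 46 'c': at 4  → match P0@[43:46],P2@[45:46]
pos 47 'b': at 1 ·f
pos 48 'a': at 2
pos 49 'e': at 3
pos 50 'c': at 4  → match P0@[47:50],P2@[49:50]

Result: [[3,0],[3,2],[6,1],[12,0],[12,2],[17,0],[17,2],[23,0],[23,2],[26,1],[27,1],[28,1],[29,1],[30,1],[35,2],[37,2],[42,0],[42,2],[46,0],[46,2],[50,0],[50,2]]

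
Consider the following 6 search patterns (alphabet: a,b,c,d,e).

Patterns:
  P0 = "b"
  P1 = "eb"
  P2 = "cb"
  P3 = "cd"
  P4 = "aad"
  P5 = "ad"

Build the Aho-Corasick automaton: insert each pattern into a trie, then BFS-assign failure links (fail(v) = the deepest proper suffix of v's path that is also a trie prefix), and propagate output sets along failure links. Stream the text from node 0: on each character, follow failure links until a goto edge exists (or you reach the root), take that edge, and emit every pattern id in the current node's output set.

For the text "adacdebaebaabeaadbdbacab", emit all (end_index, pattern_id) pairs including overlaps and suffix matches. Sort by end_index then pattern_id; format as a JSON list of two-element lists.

Build automaton:
Trie nodes:
  n0 'ε': a→7 b→1 c→4 e→2
  n1 'b': ·  ←P0
  n2 'e': b→3
  n3 'eb': ·  ←P1
  n4 'c': b→5 d→6
  n5 'cb': ·  ←P2
  n6 'cd': ·  ←P3
  n7 'a': a→8 d→10
  n8 'aa': d→9
  n9 'aad': ·  ←P4
  n10 'ad': ·  ←P5

Failure links (BFS by depth):
  fail(1) 'b': from fail(0)=0 chase 'b': 0 ⇒ 0;  out={0}∪out(0)={0}
  fail(2) 'e': from fail(0)=0 chase 'e': 0 ⇒ 0;  out=∅∪out(0)=∅
  fail(4) 'c': from fail(0)=0 chase 'c': 0 ⇒ 0;  out=∅∪out(0)=∅
  fail(7) 'a': from fail(0)=0 chase 'a': 0 ⇒ 0;  out=∅∪out(0)=∅
  fail(3) 'eb': from fail(2)=0 chase 'b': 0 ⇒ 1;  out={1}∪out(1)={0,1}
  fail(5) 'cb': from fail(4)=0 chase 'b': 0 ⇒ 1;  out={2}∪out(1)={0,2}
  fail(6) 'cd': from fail(4)=0 chase 'd': 0 ⇒ 0;  out={3}∪out(0)={3}
  fail(8) 'aa': from fail(7)=0 chase 'a': 0 ⇒ 7;  out=∅∪out(7)=∅
  fail(10) 'ad': from fail(7)=0 chase 'd': 0 ⇒ 0;  out={5}∪out(0)={5}
  fail(9) 'aad': from fail(8)=7 chase 'd': 7 ⇒ 10;  out={4}∪out(10)={4,5}

Run:
[0] read 'a'  n0⇒n7
[1] read 'd'  n7⇒n10  → match P5@[0:1]
[2] read 'a'  n10⇒n7 ·f
[3] read 'c'  n7⇒n4 ·f
[4] read 'd'  n4⇒n6  → match P3@[3:4]
[5] read 'e'  n6⇒n2 ·f
[6] read 'b'  n2⇒n3  → match P0@[6:6],P1@[5:6]
[7] read 'a'  n3⇒n7 ·f
[8] read 'e'  n7⇒n2 ·f
[9] read 'b'  n2⇒n3  → match P0@[9:9],P1@[8:9]
[10] read 'a'  n3⇒n7 ·f
[11] read 'a'  n7⇒n8
[12] read 'b'  n8⇒n1 ·f  → match P0@[12:12]
[13] read 'e'  n1⇒n2 ·f
[14] read 'a'  n2⇒n7 ·f
[15] read 'a'  n7⇒n8
[16] read 'd'  n8⇒n9  → match P4@[14:16],P5@[15:16]
[17] read 'b'  n9⇒n1 ·f  → match P0@[17:17]
[18] read 'd'  n1⇒n0 ·f
[19] read 'b'  n0⇒n1  → match P0@[19:19]
[20] read 'a'  n1⇒n7 ·f
[21] read 'c'  n7⇒n4 ·f
[22] read 'a'  n4⇒n7 ·f
[23] read 'b'  n7⇒n1 ·f  → match P0@[23:23]

All matches (sorted): [[1,5],[4,3],[6,0],[6,1],[9,0],[9,1],[12,0],[16,4],[16,5],[17,0],[19,0],[23,0]]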